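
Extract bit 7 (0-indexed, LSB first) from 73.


0b1001001, position 7 = 0

0


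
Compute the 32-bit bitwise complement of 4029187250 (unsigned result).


~0b11110000001010001000010010110010 = 0b1111110101110111101101001101 = 265780045 (32-bit unsigned)

265780045


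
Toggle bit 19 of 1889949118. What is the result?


1889949118 ^ (1 << 19) = 1889949118 ^ 524288 = 1890473406

1890473406


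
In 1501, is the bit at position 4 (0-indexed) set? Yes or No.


0b10111011101, bit 4 = 1. Yes

Yes


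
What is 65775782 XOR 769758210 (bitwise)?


0b11111010111010100010100110 ^ 0b101101111000011001010000000010 = 0b101110000010100011110010100100 = 772422820

772422820


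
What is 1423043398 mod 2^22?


1423043398 & 4194303 = 1174342

1174342


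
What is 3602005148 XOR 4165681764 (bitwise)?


0b11010110101100100011110010011100 ^ 0b11111000010010110100001001100100 = 0b101110111110010111111011111000 = 788102904

788102904


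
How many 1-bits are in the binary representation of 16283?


0b11111110011011 has 11 set bits

11


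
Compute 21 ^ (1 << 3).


21 ^ (1 << 3) = 21 ^ 8 = 29

29


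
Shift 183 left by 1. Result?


0b10110111 << 1 = 0b101101110 = 366

366


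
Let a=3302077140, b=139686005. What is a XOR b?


3302077140 ^ 139686005 = 3431121569

3431121569


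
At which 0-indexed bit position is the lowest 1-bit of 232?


0b11101000. Lowest set bit at position 3

3


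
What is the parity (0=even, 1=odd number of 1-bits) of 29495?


0b111001100110111 has 10 ones => parity 0

0


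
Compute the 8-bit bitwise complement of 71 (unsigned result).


~0b1000111 = 0b10111000 = 184 (8-bit unsigned)

184


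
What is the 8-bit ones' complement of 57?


57 ^ 255 = 198

198


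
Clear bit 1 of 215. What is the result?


215 & ~(1 << 1) = 213

213


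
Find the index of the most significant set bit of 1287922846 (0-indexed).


0b1001100110001000010010010011110. Highest set bit at position 30

30


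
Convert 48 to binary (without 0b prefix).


48 = 110000 in binary

110000


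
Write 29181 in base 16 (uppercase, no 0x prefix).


29181 = 71FD hex

71FD


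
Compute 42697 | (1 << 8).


42697 | (1 << 8) = 42697 | 256 = 42953

42953


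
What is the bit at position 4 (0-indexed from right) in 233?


0b11101001, position 4 = 0

0


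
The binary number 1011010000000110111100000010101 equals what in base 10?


1011010000000110111100000010101 in decimal = 1510176789

1510176789


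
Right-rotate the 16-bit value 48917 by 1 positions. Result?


Rotate 0b1011111100010101 right by 1 (16-bit) = 0b1101111110001010 = 57226

57226


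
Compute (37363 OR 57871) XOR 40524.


Step 1: 37363 | 57871 = 62463
Step 2: 62463 ^ 40524 = 28083

28083


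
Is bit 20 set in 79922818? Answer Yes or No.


0b100110000111000011010000010, bit 20 = 0. No

No


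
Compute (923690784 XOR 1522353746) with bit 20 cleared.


Step 1: 923690784 ^ 1522353746 = 1840456050
Step 2: 1840456050 & ~(1 << 20) = 1839407474

1839407474


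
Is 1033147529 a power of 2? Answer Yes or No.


0b111101100101001001010010001001. Multiple bits set => No

No


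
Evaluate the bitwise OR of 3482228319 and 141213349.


0b11001111100011101001011001011111 | 0b1000011010101011111010100101 = 0b11001111111011101011111011111111 = 3488530175

3488530175


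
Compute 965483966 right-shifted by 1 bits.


0b111001100011000001110110111110 >> 1 = 0b11100110001100000111011011111 = 482741983

482741983


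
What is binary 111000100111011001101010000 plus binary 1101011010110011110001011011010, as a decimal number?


111000100111011001101010000 + 1101011010110011110001011011010 = 1110010011011011001011000101010 = 1919784490

1919784490


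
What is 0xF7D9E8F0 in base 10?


F7D9E8F0 hex = 4158253296 decimal

4158253296


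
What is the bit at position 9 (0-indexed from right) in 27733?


0b110110001010101, position 9 = 0

0


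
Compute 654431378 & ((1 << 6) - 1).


654431378 & 63 = 18

18


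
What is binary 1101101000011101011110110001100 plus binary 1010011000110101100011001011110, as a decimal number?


1101101000011101011110110001100 + 1010011000110101100011001011110 = 11000000001010011000001111101010 = 3223946218

3223946218


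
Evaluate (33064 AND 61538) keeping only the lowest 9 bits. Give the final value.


Step 1: 33064 & 61538 = 32800
Step 2: 32800 & 511 = 32

32


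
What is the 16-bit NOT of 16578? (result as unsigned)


~0b100000011000010 = 0b1011111100111101 = 48957 (16-bit unsigned)

48957


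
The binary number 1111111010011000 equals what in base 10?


1111111010011000 in decimal = 65176

65176


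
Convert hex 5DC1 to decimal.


5DC1 hex = 24001 decimal

24001


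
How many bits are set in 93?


0b1011101 has 5 set bits

5


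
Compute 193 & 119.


0b11000001 & 0b1110111 = 0b1000001 = 65

65


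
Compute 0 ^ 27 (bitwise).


0b0 ^ 0b11011 = 0b11011 = 27

27


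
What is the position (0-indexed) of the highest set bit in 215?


0b11010111. Highest set bit at position 7

7


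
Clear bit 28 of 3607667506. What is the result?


3607667506 & ~(1 << 28) = 3339232050

3339232050


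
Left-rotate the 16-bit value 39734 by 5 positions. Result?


Rotate 0b1001101100110110 left by 5 (16-bit) = 0b110011011010011 = 26323

26323


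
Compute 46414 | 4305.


0b1011010101001110 | 0b1000011010001 = 0b1011010111011111 = 46559

46559


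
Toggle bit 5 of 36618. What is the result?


36618 ^ (1 << 5) = 36618 ^ 32 = 36650

36650


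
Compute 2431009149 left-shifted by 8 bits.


0b10010000111001100100000101111101 << 8 = 0b1001000011100110010000010111110100000000 = 622338342144

622338342144


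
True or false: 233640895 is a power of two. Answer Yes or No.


0b1101111011010001001110111111. Multiple bits set => No

No


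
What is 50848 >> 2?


0b1100011010100000 >> 2 = 0b11000110101000 = 12712

12712


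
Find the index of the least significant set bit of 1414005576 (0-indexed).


0b1010100010010000000001101001000. Lowest set bit at position 3

3


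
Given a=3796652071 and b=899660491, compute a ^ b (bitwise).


3796652071 ^ 899660491 = 3620989676

3620989676


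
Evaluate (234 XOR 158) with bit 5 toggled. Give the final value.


Step 1: 234 ^ 158 = 116
Step 2: 116 ^ (1 << 5) = 116 ^ 32 = 84

84


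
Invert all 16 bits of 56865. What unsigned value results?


56865 ^ 65535 = 8670

8670


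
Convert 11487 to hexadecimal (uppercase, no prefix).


11487 = 2CDF hex

2CDF


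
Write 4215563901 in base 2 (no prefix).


4215563901 = 11111011010001000110011001111101 in binary

11111011010001000110011001111101


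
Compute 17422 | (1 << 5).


17422 | (1 << 5) = 17422 | 32 = 17454

17454


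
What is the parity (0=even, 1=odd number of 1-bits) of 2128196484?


0b1111110110110011011001110000100 has 18 ones => parity 0

0


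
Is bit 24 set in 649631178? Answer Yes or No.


0b100110101110001001010111001010, bit 24 = 0. No

No


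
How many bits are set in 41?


0b101001 has 3 set bits

3


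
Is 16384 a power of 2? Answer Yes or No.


0b100000000000000. Only one bit set => Yes

Yes


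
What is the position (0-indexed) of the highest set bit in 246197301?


0b1110101011001010110000110101. Highest set bit at position 27

27


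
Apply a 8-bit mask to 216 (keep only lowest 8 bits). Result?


216 & 255 = 216

216


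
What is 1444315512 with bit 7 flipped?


1444315512 ^ (1 << 7) = 1444315512 ^ 128 = 1444315640

1444315640


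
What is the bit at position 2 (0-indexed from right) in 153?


0b10011001, position 2 = 0

0


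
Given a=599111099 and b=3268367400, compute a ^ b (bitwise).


599111099 ^ 3268367400 = 3782926739

3782926739


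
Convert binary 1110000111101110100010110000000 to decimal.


1110000111101110100010110000000 in decimal = 1895253376

1895253376


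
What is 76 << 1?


0b1001100 << 1 = 0b10011000 = 152

152


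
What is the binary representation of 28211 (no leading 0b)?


28211 = 110111000110011 in binary

110111000110011


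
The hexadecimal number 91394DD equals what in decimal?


91394DD hex = 152278237 decimal

152278237


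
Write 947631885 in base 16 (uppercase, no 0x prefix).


947631885 = 387BB70D hex

387BB70D


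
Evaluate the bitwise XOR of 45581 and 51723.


0b1011001000001101 ^ 0b1100101000001011 = 0b111100000000110 = 30726

30726


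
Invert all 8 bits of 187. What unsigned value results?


187 ^ 255 = 68

68


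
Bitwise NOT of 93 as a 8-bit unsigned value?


~0b1011101 = 0b10100010 = 162 (8-bit unsigned)

162


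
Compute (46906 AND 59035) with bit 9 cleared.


Step 1: 46906 & 59035 = 42522
Step 2: 42522 & ~(1 << 9) = 42010

42010


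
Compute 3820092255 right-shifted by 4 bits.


0b11100011101100011111101101011111 >> 4 = 0b1110001110110001111110110101 = 238755765

238755765


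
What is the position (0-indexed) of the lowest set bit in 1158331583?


0b1000101000010101011110010111111. Lowest set bit at position 0

0


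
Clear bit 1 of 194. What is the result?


194 & ~(1 << 1) = 192

192


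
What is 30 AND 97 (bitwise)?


0b11110 & 0b1100001 = 0b0 = 0

0


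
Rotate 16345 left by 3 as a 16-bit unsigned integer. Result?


Rotate 0b11111111011001 left by 3 (16-bit) = 0b1111111011001001 = 65225

65225


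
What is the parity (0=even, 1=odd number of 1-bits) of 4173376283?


0b11111000110000001010101100011011 has 16 ones => parity 0

0


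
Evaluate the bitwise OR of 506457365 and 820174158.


0b11110001011111110110100010101 | 0b110000111000101101110101001110 = 0b111110111011111111110101011111 = 1055915359

1055915359


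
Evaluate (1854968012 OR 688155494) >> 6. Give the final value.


Step 1: 1854968012 | 688155494 = 1872034798
Step 2: 1872034798 >> 6 = 29250543

29250543


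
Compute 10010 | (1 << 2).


10010 | (1 << 2) = 10010 | 4 = 10014

10014


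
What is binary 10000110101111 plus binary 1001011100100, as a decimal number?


10000110101111 + 1001011100100 = 11010010010011 = 13459

13459


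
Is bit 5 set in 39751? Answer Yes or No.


0b1001101101000111, bit 5 = 0. No

No


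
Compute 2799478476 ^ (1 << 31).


2799478476 ^ (1 << 31) = 2799478476 ^ 2147483648 = 651994828

651994828


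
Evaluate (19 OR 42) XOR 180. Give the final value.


Step 1: 19 | 42 = 59
Step 2: 59 ^ 180 = 143

143


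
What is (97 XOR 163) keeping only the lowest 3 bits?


Step 1: 97 ^ 163 = 194
Step 2: 194 & 7 = 2

2


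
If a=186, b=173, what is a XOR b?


186 ^ 173 = 23

23


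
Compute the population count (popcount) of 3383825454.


0b11001001101100010001010000101110 has 14 set bits

14


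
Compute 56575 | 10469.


0b1101110011111111 | 0b10100011100101 = 0b1111110011111111 = 64767

64767


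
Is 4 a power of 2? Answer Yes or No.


0b100. Only one bit set => Yes

Yes


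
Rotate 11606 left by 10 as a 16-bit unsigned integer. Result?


Rotate 0b10110101010110 left by 10 (16-bit) = 0b101100010110101 = 22709

22709


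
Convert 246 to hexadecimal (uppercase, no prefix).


246 = F6 hex

F6


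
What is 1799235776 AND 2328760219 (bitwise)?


0b1101011001111100010100011000000 & 0b10001010110011100000111110011011 = 0b1010000011100000100010000000 = 168691840

168691840


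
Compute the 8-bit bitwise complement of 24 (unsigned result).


~0b11000 = 0b11100111 = 231 (8-bit unsigned)

231


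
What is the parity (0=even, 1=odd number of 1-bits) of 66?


0b1000010 has 2 ones => parity 0

0


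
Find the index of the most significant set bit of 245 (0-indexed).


0b11110101. Highest set bit at position 7

7


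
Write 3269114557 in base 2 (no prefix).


3269114557 = 11000010110110101011101010111101 in binary

11000010110110101011101010111101


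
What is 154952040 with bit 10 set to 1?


154952040 | (1 << 10) = 154952040 | 1024 = 154953064

154953064


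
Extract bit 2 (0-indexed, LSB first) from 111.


0b1101111, position 2 = 1

1


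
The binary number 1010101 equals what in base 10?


1010101 in decimal = 85

85


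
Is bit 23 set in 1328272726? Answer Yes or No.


0b1001111001010111101010101010110, bit 23 = 0. No

No


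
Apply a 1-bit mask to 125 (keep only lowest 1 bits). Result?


125 & 1 = 1

1


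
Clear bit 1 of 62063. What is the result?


62063 & ~(1 << 1) = 62061

62061


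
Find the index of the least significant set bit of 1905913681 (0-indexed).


0b1110001100110011110111101010001. Lowest set bit at position 0

0


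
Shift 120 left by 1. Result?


0b1111000 << 1 = 0b11110000 = 240

240


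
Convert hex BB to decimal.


BB hex = 187 decimal

187


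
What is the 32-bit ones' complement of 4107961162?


4107961162 ^ 4294967295 = 187006133

187006133


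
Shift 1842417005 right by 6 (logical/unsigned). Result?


0b1101101110100010000110101101101 >> 6 = 0b1101101110100010000110101 = 28787765

28787765


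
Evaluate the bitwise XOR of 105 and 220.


0b1101001 ^ 0b11011100 = 0b10110101 = 181

181


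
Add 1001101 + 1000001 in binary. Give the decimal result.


1001101 + 1000001 = 10001110 = 142

142


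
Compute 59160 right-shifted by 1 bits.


0b1110011100011000 >> 1 = 0b111001110001100 = 29580

29580


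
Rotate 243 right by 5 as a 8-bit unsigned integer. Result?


Rotate 0b11110011 right by 5 (8-bit) = 0b10011111 = 159

159


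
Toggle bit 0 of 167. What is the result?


167 ^ (1 << 0) = 167 ^ 1 = 166

166


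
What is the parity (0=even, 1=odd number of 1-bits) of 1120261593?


0b1000010110001011101010111011001 has 16 ones => parity 0

0


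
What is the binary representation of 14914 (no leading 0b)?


14914 = 11101001000010 in binary

11101001000010


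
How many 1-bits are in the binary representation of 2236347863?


0b10000101010010111111010111010111 has 19 set bits

19


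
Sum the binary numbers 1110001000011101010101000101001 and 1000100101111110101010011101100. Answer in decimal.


1110001000011101010101000101001 + 1000100101111110101010011101100 = 10110101110011011111111100010101 = 3050176277

3050176277


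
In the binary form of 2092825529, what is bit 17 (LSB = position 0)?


0b1111100101111011111101110111001, position 17 = 0

0


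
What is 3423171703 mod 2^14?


3423171703 & 16383 = 13431

13431


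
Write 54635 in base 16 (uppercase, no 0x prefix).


54635 = D56B hex

D56B


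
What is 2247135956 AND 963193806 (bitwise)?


0b10000101111100001001001011010100 & 0b111001011010010010101111001110 = 0b1011000000000001011000100 = 23069380

23069380


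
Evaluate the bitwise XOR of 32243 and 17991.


0b111110111110011 ^ 0b100011001000111 = 0b11101110110100 = 15284

15284


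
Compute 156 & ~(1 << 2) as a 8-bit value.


156 & ~(1 << 2) = 152

152


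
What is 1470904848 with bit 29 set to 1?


1470904848 | (1 << 29) = 1470904848 | 536870912 = 2007775760

2007775760


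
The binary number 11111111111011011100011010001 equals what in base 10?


11111111111011011100011010001 in decimal = 536721617

536721617


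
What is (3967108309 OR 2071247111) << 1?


Step 1: 3967108309 | 2071247111 = 4285922775
Step 2: 4285922775 << 1 = 8571845550

8571845550


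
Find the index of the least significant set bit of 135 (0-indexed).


0b10000111. Lowest set bit at position 0

0


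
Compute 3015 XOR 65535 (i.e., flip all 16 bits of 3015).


3015 ^ 65535 = 62520

62520


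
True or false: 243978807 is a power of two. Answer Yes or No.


0b1110100010101101001000110111. Multiple bits set => No

No


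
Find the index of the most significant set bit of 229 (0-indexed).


0b11100101. Highest set bit at position 7

7


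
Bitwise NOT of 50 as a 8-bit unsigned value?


~0b110010 = 0b11001101 = 205 (8-bit unsigned)

205


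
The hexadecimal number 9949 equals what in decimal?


9949 hex = 39241 decimal

39241


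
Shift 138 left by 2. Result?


0b10001010 << 2 = 0b1000101000 = 552

552


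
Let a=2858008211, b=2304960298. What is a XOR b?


2858008211 ^ 2304960298 = 591092153

591092153


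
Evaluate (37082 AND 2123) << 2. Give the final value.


Step 1: 37082 & 2123 = 74
Step 2: 74 << 2 = 296

296


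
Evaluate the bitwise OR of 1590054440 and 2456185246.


0b1011110110001100100111000101000 | 0b10010010011001100110100110011110 = 0b11011110111001100110111110111110 = 3739643838

3739643838


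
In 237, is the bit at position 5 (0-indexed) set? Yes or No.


0b11101101, bit 5 = 1. Yes

Yes


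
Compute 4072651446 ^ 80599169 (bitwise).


0b11110010101111111011101010110110 ^ 0b100110011011101100010000001 = 0b11110110011100100110001000110111 = 4134691383

4134691383


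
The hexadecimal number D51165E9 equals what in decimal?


D51165E9 hex = 3574687209 decimal

3574687209


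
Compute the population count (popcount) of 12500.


0b11000011010100 has 6 set bits

6


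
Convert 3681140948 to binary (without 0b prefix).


3681140948 = 11011011011010011100000011010100 in binary

11011011011010011100000011010100


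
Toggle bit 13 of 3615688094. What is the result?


3615688094 ^ (1 << 13) = 3615688094 ^ 8192 = 3615696286

3615696286


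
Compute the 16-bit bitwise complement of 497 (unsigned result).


~0b111110001 = 0b1111111000001110 = 65038 (16-bit unsigned)

65038


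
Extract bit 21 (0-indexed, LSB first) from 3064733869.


0b10110110101011000010000010101101, position 21 = 1

1


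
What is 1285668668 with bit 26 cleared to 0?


1285668668 & ~(1 << 26) = 1218559804

1218559804


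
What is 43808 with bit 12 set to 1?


43808 | (1 << 12) = 43808 | 4096 = 47904

47904


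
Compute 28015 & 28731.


0b110110101101111 & 0b111000000111011 = 0b110000000101011 = 24619

24619


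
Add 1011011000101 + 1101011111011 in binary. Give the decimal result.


1011011000101 + 1101011111011 = 11000111000000 = 12736

12736


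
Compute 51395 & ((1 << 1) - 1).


51395 & 1 = 1

1


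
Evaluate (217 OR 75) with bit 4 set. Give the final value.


Step 1: 217 | 75 = 219
Step 2: 219 | (1 << 4) = 219 | 16 = 219

219


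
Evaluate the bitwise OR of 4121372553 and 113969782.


0b11110101101001110010011110001001 | 0b110110010110000101001110110 = 0b11110111111011110010111111111111 = 4159647743

4159647743


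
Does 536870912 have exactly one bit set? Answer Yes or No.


0b100000000000000000000000000000. Only one bit set => Yes

Yes


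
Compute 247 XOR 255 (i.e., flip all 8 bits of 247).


247 ^ 255 = 8

8


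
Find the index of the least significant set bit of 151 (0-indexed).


0b10010111. Lowest set bit at position 0

0


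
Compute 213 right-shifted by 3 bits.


0b11010101 >> 3 = 0b11010 = 26

26


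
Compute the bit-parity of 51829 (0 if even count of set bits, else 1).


0b1100101001110101 has 9 ones => parity 1

1


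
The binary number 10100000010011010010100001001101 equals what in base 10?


10100000010011010010100001001101 in decimal = 2689411149

2689411149


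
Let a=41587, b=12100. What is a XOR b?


41587 ^ 12100 = 36151

36151


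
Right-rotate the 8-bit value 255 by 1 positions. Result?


Rotate 0b11111111 right by 1 (8-bit) = 0b11111111 = 255

255


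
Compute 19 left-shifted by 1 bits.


0b10011 << 1 = 0b100110 = 38

38


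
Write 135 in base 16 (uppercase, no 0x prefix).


135 = 87 hex

87


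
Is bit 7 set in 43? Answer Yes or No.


0b101011, bit 7 = 0. No

No


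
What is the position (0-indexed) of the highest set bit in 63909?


0b1111100110100101. Highest set bit at position 15

15


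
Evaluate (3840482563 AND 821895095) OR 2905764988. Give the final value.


Step 1: 3840482563 & 821895095 = 552148227
Step 2: 552148227 | 2905764988 = 2918940031

2918940031


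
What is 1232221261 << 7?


0b1001001011100100011010001001101 << 7 = 0b10010010111001000110100010011010000000 = 157724321408

157724321408


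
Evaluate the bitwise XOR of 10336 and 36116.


0b10100001100000 ^ 0b1000110100010100 = 0b1010010101110100 = 42356

42356


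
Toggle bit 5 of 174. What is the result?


174 ^ (1 << 5) = 174 ^ 32 = 142

142


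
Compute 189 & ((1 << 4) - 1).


189 & 15 = 13

13


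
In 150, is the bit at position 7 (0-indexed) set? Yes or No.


0b10010110, bit 7 = 1. Yes

Yes


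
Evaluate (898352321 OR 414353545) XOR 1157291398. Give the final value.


Step 1: 898352321 | 414353545 = 1035717833
Step 2: 1035717833 ^ 1157291398 = 2034307407

2034307407


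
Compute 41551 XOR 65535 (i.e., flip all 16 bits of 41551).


41551 ^ 65535 = 23984

23984


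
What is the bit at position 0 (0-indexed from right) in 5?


0b101, position 0 = 1

1


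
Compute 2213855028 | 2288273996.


0b10000011111101001011111100110100 | 0b10001000011001000100101001001100 = 0b10001011111101001111111101111100 = 2348089212

2348089212


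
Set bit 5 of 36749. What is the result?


36749 | (1 << 5) = 36749 | 32 = 36781

36781


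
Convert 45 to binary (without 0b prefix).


45 = 101101 in binary

101101


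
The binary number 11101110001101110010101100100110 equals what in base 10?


11101110001101110010101100100110 in decimal = 3996592934

3996592934


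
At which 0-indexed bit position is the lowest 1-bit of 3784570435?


0b11100001100100111111011001000011. Lowest set bit at position 0

0


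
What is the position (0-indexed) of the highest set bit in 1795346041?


0b1101011000000101100111001111001. Highest set bit at position 30

30


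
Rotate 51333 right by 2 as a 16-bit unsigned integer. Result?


Rotate 0b1100100010000101 right by 2 (16-bit) = 0b111001000100001 = 29217

29217


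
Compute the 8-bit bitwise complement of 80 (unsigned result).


~0b1010000 = 0b10101111 = 175 (8-bit unsigned)

175


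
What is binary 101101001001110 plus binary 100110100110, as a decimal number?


101101001001110 + 100110100110 = 110001111110100 = 25588

25588


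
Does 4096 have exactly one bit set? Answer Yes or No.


0b1000000000000. Only one bit set => Yes

Yes


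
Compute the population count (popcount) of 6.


0b110 has 2 set bits

2


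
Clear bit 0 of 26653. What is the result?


26653 & ~(1 << 0) = 26652

26652


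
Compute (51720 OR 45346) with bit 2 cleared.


Step 1: 51720 | 45346 = 64298
Step 2: 64298 & ~(1 << 2) = 64298

64298


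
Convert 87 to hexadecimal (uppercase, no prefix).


87 = 57 hex

57


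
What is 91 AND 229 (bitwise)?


0b1011011 & 0b11100101 = 0b1000001 = 65

65


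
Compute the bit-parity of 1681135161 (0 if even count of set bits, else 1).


0b1100100001101000001011000111001 has 13 ones => parity 1

1


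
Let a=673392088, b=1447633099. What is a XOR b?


673392088 ^ 1447633099 = 2120877331

2120877331


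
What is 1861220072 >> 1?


0b1101110111011111111011011101000 >> 1 = 0b110111011101111111101101110100 = 930610036

930610036


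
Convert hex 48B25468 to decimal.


48B25468 hex = 1219646568 decimal

1219646568


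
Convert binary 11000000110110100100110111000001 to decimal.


11000000110110100100110111000001 in decimal = 3235532225

3235532225


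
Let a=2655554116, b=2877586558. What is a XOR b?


2655554116 ^ 2877586558 = 902624826

902624826


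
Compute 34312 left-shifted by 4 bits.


0b1000011000001000 << 4 = 0b10000110000010000000 = 548992

548992


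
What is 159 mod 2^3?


159 & 7 = 7

7


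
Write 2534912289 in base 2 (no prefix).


2534912289 = 10010111000101111011000100100001 in binary

10010111000101111011000100100001


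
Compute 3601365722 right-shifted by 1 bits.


0b11010110101010000111101011011010 >> 1 = 0b1101011010101000011110101101101 = 1800682861

1800682861


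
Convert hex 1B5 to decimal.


1B5 hex = 437 decimal

437


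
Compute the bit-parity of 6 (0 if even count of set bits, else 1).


0b110 has 2 ones => parity 0

0


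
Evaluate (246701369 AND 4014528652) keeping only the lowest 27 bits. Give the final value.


Step 1: 246701369 & 4014528652 = 234903560
Step 2: 234903560 & 134217727 = 100685832

100685832


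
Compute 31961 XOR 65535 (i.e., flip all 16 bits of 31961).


31961 ^ 65535 = 33574

33574


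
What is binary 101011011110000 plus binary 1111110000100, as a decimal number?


101011011110000 + 1111110000100 = 111011001110100 = 30324

30324


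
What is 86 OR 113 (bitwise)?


0b1010110 | 0b1110001 = 0b1110111 = 119

119


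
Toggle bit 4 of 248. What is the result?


248 ^ (1 << 4) = 248 ^ 16 = 232

232


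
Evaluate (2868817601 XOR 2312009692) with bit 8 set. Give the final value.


Step 1: 2868817601 ^ 2312009692 = 590403869
Step 2: 590403869 | (1 << 8) = 590403869 | 256 = 590403869

590403869


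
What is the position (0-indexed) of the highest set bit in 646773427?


0b100110100011001111101010110011. Highest set bit at position 29

29


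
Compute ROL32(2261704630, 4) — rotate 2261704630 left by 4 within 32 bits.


Rotate 0b10000110110011101101111110110110 left by 4 (32-bit) = 0b1101100111011011111101101101000 = 1827535720

1827535720


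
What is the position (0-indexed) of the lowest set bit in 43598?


0b1010101001001110. Lowest set bit at position 1

1


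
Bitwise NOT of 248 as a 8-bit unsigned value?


~0b11111000 = 0b111 = 7 (8-bit unsigned)

7


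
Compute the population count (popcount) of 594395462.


0b100011011011011100000101000110 has 14 set bits

14


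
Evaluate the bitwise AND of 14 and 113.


0b1110 & 0b1110001 = 0b0 = 0

0


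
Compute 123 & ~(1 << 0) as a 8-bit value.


123 & ~(1 << 0) = 122

122


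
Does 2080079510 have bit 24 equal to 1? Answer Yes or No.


0b1111011111110110111111010010110, bit 24 = 1. Yes

Yes


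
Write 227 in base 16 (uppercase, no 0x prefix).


227 = E3 hex

E3


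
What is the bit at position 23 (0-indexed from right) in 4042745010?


0b11110000111101110110010010110010, position 23 = 1

1


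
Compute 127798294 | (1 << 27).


127798294 | (1 << 27) = 127798294 | 134217728 = 262016022

262016022


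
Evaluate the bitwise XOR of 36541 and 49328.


0b1000111010111101 ^ 0b1100000010110000 = 0b100111000001101 = 19981

19981


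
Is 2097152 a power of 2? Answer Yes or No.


0b1000000000000000000000. Only one bit set => Yes

Yes


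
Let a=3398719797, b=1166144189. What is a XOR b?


3398719797 ^ 1166144189 = 2400562056

2400562056


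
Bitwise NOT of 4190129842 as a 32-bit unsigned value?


~0b11111001110000000100111010110010 = 0b110001111111011000101001101 = 104837453 (32-bit unsigned)

104837453


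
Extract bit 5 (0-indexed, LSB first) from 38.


0b100110, position 5 = 1

1


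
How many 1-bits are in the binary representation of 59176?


0b1110011100101000 has 8 set bits

8


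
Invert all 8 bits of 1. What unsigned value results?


1 ^ 255 = 254

254


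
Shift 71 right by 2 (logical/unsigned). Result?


0b1000111 >> 2 = 0b10001 = 17

17


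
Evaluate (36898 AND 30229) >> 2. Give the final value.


Step 1: 36898 & 30229 = 4096
Step 2: 4096 >> 2 = 1024

1024


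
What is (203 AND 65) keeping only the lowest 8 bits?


Step 1: 203 & 65 = 65
Step 2: 65 & 255 = 65

65


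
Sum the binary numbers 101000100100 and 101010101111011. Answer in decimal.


101000100100 + 101010101111011 = 101111110011111 = 24479

24479


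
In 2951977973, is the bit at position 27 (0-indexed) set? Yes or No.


0b10101111111100111001101111110101, bit 27 = 1. Yes

Yes


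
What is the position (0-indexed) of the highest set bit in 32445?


0b111111010111101. Highest set bit at position 14

14


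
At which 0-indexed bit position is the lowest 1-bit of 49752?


0b1100001001011000. Lowest set bit at position 3

3


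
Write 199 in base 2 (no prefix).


199 = 11000111 in binary

11000111


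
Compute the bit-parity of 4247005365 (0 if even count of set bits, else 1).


0b11111101001001000010100010110101 has 16 ones => parity 0

0


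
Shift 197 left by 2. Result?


0b11000101 << 2 = 0b1100010100 = 788

788


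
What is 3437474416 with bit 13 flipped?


3437474416 ^ (1 << 13) = 3437474416 ^ 8192 = 3437466224

3437466224


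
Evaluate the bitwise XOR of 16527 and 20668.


0b100000010001111 ^ 0b101000010111100 = 0b1000000110011 = 4147

4147


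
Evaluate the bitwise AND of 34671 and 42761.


0b1000011101101111 & 0b1010011100001001 = 0b1000011100001001 = 34569

34569


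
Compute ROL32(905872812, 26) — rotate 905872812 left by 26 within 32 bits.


Rotate 0b110101111111101000010110101100 left by 26 (32-bit) = 0b10110000110101111111101000010110 = 2966944278

2966944278


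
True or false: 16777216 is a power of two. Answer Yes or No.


0b1000000000000000000000000. Only one bit set => Yes

Yes


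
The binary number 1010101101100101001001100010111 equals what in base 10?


1010101101100101001001100010111 in decimal = 1437766423

1437766423


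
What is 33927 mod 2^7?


33927 & 127 = 7

7


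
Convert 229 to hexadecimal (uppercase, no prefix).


229 = E5 hex

E5


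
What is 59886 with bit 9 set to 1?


59886 | (1 << 9) = 59886 | 512 = 60398

60398


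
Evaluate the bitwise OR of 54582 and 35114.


0b1101010100110110 | 0b1000100100101010 = 0b1101110100111110 = 56638

56638


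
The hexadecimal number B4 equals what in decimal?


B4 hex = 180 decimal

180


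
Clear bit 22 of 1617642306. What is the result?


1617642306 & ~(1 << 22) = 1613448002

1613448002


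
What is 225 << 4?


0b11100001 << 4 = 0b111000010000 = 3600

3600


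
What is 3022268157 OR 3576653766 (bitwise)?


0b10110100001001000010011011111101 | 0b11010101001011110110011111000110 = 0b11110101001011110110011111111111 = 4113524735

4113524735


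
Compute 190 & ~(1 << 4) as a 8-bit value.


190 & ~(1 << 4) = 174

174


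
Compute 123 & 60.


0b1111011 & 0b111100 = 0b111000 = 56

56


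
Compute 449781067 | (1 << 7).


449781067 | (1 << 7) = 449781067 | 128 = 449781195

449781195


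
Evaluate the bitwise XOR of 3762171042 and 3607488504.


0b11100000001111100010110010100010 ^ 0b11010111000001011110011111111000 = 0b110111001110111100101101011010 = 926665562

926665562


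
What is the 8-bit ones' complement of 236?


236 ^ 255 = 19

19


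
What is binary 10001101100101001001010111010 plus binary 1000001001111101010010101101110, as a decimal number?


10001101100101001001010111010 + 1000001001111101010010101101110 = 1010010111100010011100000101000 = 1391540264

1391540264


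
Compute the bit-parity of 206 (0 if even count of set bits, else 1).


0b11001110 has 5 ones => parity 1

1


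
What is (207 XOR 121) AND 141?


Step 1: 207 ^ 121 = 182
Step 2: 182 & 141 = 132

132


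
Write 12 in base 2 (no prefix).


12 = 1100 in binary

1100


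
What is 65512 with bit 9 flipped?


65512 ^ (1 << 9) = 65512 ^ 512 = 65000

65000


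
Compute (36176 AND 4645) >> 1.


Step 1: 36176 & 4645 = 0
Step 2: 0 >> 1 = 0

0


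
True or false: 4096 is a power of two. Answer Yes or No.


0b1000000000000. Only one bit set => Yes

Yes


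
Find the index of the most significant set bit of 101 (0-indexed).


0b1100101. Highest set bit at position 6

6


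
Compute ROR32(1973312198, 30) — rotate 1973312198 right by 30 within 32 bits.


Rotate 0b1110101100111100101101011000110 right by 30 (32-bit) = 0b11010110011110010110101100011001 = 3598281497

3598281497


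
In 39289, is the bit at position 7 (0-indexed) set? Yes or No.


0b1001100101111001, bit 7 = 0. No

No


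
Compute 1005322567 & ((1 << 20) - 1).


1005322567 & 1048575 = 786759

786759


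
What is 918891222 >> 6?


0b110110110001010010101011010110 >> 6 = 0b110110110001010010101011 = 14357675

14357675


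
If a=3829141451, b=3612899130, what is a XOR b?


3829141451 ^ 3612899130 = 862222577

862222577


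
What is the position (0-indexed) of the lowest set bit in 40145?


0b1001110011010001. Lowest set bit at position 0

0


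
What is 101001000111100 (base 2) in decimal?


101001000111100 in decimal = 21052

21052


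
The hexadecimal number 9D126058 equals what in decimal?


9D126058 hex = 2635227224 decimal

2635227224


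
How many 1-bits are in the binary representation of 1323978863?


0b1001110111010100101000001101111 has 17 set bits

17


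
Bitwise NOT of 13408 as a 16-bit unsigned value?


~0b11010001100000 = 0b1100101110011111 = 52127 (16-bit unsigned)

52127


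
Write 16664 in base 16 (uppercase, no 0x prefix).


16664 = 4118 hex

4118


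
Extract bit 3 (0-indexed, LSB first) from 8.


0b1000, position 3 = 1

1


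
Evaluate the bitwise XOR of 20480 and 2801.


0b101000000000000 ^ 0b101011110001 = 0b101101011110001 = 23281

23281


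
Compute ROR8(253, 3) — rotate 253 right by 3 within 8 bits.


Rotate 0b11111101 right by 3 (8-bit) = 0b10111111 = 191

191


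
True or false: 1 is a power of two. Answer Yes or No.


0b1. Only one bit set => Yes

Yes


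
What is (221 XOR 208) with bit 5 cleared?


Step 1: 221 ^ 208 = 13
Step 2: 13 & ~(1 << 5) = 13

13


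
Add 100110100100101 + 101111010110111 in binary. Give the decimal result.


100110100100101 + 101111010110111 = 1010101111011100 = 43996

43996


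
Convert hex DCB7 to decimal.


DCB7 hex = 56503 decimal

56503


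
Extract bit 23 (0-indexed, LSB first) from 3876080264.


0b11100111000010000100101010001000, position 23 = 0

0


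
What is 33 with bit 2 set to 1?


33 | (1 << 2) = 33 | 4 = 37

37


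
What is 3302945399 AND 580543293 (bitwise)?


0b11000100110111101111001001110111 & 0b100010100110100110001100111101 = 0b100110100110001000110101 = 10117685

10117685


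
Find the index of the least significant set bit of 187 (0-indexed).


0b10111011. Lowest set bit at position 0

0


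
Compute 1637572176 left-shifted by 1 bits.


0b1100001100110110101111001010000 << 1 = 0b11000011001101101011110010100000 = 3275144352

3275144352


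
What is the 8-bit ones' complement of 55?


55 ^ 255 = 200

200


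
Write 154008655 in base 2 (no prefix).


154008655 = 1001001011011111110001001111 in binary

1001001011011111110001001111


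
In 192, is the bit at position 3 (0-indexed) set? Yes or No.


0b11000000, bit 3 = 0. No

No


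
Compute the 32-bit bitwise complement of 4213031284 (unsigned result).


~0b11111011000111011100000101110100 = 0b100111000100011111010001011 = 81936011 (32-bit unsigned)

81936011


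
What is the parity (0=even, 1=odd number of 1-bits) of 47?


0b101111 has 5 ones => parity 1

1


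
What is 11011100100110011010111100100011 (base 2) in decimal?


11011100100110011010111100100011 in decimal = 3701059363

3701059363


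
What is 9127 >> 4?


0b10001110100111 >> 4 = 0b1000111010 = 570

570


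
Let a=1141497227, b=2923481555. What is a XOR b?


1141497227 ^ 2923481555 = 3930657880

3930657880


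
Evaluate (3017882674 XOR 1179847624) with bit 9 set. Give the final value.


Step 1: 3017882674 ^ 1179847624 = 4122097658
Step 2: 4122097658 | (1 << 9) = 4122097658 | 512 = 4122097658

4122097658


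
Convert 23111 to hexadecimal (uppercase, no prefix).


23111 = 5A47 hex

5A47


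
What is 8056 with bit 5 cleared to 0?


8056 & ~(1 << 5) = 8024

8024


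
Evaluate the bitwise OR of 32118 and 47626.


0b111110101110110 | 0b1011101000001010 = 0b1111111101111110 = 65406

65406


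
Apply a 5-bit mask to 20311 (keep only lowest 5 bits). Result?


20311 & 31 = 23

23


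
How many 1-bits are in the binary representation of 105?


0b1101001 has 4 set bits

4


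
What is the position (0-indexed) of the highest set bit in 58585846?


0b11011111011111001011110110. Highest set bit at position 25

25


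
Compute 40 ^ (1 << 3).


40 ^ (1 << 3) = 40 ^ 8 = 32

32


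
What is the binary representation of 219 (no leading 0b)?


219 = 11011011 in binary

11011011


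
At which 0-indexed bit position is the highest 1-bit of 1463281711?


0b1010111001101111110100000101111. Highest set bit at position 30

30


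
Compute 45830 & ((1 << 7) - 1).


45830 & 127 = 6

6


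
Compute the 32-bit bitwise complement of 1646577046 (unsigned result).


~0b1100010001001001100010110010110 = 0b10011101110110110011101001101001 = 2648390249 (32-bit unsigned)

2648390249


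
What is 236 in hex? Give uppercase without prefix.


236 = EC hex

EC


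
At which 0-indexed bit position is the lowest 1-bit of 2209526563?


0b10000011101100101011001100100011. Lowest set bit at position 0

0


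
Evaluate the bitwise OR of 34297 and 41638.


0b1000010111111001 | 0b1010001010100110 = 0b1010011111111111 = 43007

43007


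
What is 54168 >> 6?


0b1101001110011000 >> 6 = 0b1101001110 = 846

846


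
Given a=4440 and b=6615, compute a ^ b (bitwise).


4440 ^ 6615 = 2191

2191


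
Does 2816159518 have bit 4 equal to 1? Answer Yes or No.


0b10100111110110110010111100011110, bit 4 = 1. Yes

Yes


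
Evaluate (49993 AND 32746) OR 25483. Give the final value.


Step 1: 49993 & 32746 = 17224
Step 2: 17224 | 25483 = 25547

25547


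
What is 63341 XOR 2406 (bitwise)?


0b1111011101101101 ^ 0b100101100110 = 0b1111111000001011 = 65035

65035


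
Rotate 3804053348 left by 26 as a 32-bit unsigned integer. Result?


Rotate 0b11100010101111010011111101100100 left by 26 (32-bit) = 0b10010011100010101111010011111101 = 2475357437

2475357437


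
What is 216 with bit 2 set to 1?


216 | (1 << 2) = 216 | 4 = 220

220


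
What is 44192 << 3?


0b1010110010100000 << 3 = 0b1010110010100000000 = 353536

353536


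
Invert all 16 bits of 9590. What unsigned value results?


9590 ^ 65535 = 55945

55945


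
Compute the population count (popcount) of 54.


0b110110 has 4 set bits

4


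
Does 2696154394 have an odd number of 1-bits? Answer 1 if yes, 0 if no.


0b10100000101101000000110100011010 has 12 ones => parity 0

0


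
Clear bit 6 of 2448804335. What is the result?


2448804335 & ~(1 << 6) = 2448804271

2448804271


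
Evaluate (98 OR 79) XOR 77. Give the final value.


Step 1: 98 | 79 = 111
Step 2: 111 ^ 77 = 34

34


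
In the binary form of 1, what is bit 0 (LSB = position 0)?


0b1, position 0 = 1

1


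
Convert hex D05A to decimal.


D05A hex = 53338 decimal

53338
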